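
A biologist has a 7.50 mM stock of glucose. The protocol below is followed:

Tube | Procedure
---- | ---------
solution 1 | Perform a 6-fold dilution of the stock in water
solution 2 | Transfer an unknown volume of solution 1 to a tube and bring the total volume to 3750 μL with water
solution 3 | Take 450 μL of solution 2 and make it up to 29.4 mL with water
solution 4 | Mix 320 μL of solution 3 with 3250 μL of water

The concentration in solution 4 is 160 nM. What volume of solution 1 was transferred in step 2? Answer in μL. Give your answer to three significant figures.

350 μL

Step 1: 6-fold → factor 6
Step 2: v brought to 3750 μL → factor = 3750 μL/v
Step 3: 450 μL brought to 29.4 mL → factor 29400/450 = 65.333
Step 4: 320 μL + 3250 μL = 3570 μL total → factor 3570/320 = 11.156
Product of known-step factors = 4373.2
Overall factor = 7.50 mM / (160 nM) = 46875
Step-2 factor = 46875 / 4373.2 = 10.719
v = 3750 μL / 10.719 = 350 μL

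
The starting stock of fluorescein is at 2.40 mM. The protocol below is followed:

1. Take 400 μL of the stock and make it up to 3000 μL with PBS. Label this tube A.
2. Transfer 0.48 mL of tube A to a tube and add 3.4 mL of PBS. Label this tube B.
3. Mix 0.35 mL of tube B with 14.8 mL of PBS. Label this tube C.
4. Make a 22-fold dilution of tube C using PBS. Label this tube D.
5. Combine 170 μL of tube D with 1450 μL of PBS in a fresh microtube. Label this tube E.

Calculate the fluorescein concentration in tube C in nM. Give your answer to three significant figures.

915 nM

Step 1: 400 μL brought to 3000 μL → factor 3000/400 = 7.5
Step 2: 0.48 mL + 3.4 mL = 3.88 mL total → factor 3.88/0.48 = 8.0833
Step 3: 0.35 mL + 14.8 mL = 15.15 mL total → factor 15.15/0.35 = 43.286
Dilution factor through tube C = 7.5 × 8.0833 × 43.286 = 2624.2
[tube C] = 2.40 mM / 2624.2 = 0.0009146 mM = 915 nM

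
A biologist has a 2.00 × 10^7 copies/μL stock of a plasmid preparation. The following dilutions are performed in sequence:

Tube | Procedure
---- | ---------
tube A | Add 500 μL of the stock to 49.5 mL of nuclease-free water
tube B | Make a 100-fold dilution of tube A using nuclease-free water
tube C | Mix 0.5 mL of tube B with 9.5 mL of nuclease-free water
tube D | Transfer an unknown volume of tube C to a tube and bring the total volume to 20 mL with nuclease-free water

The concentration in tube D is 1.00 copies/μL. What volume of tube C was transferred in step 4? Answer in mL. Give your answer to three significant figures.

0.200 mL

Step 1: 500 μL + 49.5 mL = 50000 μL total → factor 50000/500 = 100
Step 2: 100-fold → factor 100
Step 3: 0.5 mL + 9.5 mL = 10 mL total → factor 10/0.5 = 20
Step 4: v brought to 20 mL → factor = 20 mL/v
Product of known-step factors = 2 × 10^5
Overall factor = 2.00 × 10^7 copies/μL / (1.00 copies/μL) = 2 × 10^7
Step-4 factor = 2 × 10^7 / 2 × 10^5 = 100
v = 20 mL / 100 = 0.200 mL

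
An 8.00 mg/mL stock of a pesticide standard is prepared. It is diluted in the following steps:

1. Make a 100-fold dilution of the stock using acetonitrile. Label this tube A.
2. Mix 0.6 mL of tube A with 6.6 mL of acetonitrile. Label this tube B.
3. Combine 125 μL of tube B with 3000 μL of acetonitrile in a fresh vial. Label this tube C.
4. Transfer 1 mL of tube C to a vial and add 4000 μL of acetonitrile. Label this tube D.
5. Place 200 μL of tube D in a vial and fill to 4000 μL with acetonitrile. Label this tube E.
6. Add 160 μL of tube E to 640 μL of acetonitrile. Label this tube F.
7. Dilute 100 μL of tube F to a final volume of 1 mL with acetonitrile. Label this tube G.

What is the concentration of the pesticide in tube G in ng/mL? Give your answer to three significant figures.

0.0533 ng/mL

Step 1: 100-fold → factor 100
Step 2: 0.6 mL + 6.6 mL = 7.2 mL total → factor 7.2/0.6 = 12
Step 3: 125 μL + 3000 μL = 3125 μL total → factor 3125/125 = 25
Step 4: 1 mL + 4000 μL = 5 mL total → factor 5/1 = 5
Step 5: 200 μL brought to 4000 μL → factor 4000/200 = 20
Step 6: 160 μL + 640 μL = 800 μL total → factor 800/160 = 5
Step 7: 100 μL brought to 1 mL → factor 1000/100 = 10
Overall dilution factor = 100 × 12 × 25 × 5 × 20 × 5 × 10 = 1.5 × 10^8
Final = 8.00 mg/mL / 1.5 × 10^8 = 5.333 × 10^-8 mg/mL = 0.0533 ng/mL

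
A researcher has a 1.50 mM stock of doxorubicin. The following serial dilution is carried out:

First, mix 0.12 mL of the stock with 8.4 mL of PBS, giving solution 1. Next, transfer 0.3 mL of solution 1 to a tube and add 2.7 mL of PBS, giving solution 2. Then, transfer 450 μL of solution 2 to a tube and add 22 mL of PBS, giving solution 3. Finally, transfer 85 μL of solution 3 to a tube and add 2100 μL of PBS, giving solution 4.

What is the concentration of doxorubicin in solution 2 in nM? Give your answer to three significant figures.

2.11 × 10^3 nM

Step 1: 0.12 mL + 8.4 mL = 8.52 mL total → factor 8.52/0.12 = 71
Step 2: 0.3 mL + 2.7 mL = 3 mL total → factor 3/0.3 = 10
Dilution factor through solution 2 = 71 × 10 = 710
[solution 2] = 1.50 mM / 710 = 0.002113 mM = 2.11 × 10^3 nM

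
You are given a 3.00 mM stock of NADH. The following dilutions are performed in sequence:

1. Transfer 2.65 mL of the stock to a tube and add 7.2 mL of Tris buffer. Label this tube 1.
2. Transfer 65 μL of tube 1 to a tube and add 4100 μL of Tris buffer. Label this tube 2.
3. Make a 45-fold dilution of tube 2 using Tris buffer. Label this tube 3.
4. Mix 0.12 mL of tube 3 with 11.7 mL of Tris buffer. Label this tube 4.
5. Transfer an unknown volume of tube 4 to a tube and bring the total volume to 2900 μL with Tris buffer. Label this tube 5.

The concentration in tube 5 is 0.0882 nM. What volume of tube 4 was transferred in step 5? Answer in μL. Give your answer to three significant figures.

90.0 μL

Step 1: 2.65 mL + 7.2 mL = 9.85 mL total → factor 9.85/2.65 = 3.717
Step 2: 65 μL + 4100 μL = 4165 μL total → factor 4165/65 = 64.077
Step 3: 45-fold → factor 45
Step 4: 0.12 mL + 11.7 mL = 11.82 mL total → factor 11.82/0.12 = 98.5
Step 5: v brought to 2900 μL → factor = 2900 μL/v
Product of known-step factors = 1.0557 × 10^6
Overall factor = 3.00 mM / (0.0882 nM) = 3.4014 × 10^7
Step-5 factor = 3.4014 × 10^7 / 1.0557 × 10^6 = 32.219
v = 2900 μL / 32.219 = 90.0 μL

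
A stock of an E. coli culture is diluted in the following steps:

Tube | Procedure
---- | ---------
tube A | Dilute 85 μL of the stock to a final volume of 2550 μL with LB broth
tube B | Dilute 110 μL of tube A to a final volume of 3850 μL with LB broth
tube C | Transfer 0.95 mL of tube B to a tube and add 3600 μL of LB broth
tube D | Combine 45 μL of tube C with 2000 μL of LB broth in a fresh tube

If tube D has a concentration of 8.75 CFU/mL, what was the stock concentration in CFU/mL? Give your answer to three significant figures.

Step 1: 85 μL brought to 2550 μL → factor 2550/85 = 30
Step 2: 110 μL brought to 3850 μL → factor 3850/110 = 35
Step 3: 0.95 mL + 3600 μL = 4.55 mL total → factor 4.55/0.95 = 4.7895
Step 4: 45 μL + 2000 μL = 2045 μL total → factor 2045/45 = 45.444
Overall dilution factor = 30 × 35 × 4.7895 × 45.444 = 2.2854 × 10^5
Stock = 8.75 CFU/mL × 2.2854 × 10^5 = 2.00 × 10^6 CFU/mL

2.00 × 10^6 CFU/mL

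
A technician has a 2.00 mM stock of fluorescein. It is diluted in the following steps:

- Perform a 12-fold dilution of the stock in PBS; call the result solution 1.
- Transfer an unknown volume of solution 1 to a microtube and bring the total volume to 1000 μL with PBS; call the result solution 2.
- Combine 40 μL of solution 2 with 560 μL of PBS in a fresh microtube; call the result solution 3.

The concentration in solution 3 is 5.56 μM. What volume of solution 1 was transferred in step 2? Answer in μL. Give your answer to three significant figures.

Step 1: 12-fold → factor 12
Step 2: v brought to 1000 μL → factor = 1000 μL/v
Step 3: 40 μL + 560 μL = 600 μL total → factor 600/40 = 15
Product of known-step factors = 180
Overall factor = 2.00 mM / (5.56 μM) = 359.71
Step-2 factor = 359.71 / 180 = 1.9984
v = 1000 μL / 1.9984 = 500 μL

500 μL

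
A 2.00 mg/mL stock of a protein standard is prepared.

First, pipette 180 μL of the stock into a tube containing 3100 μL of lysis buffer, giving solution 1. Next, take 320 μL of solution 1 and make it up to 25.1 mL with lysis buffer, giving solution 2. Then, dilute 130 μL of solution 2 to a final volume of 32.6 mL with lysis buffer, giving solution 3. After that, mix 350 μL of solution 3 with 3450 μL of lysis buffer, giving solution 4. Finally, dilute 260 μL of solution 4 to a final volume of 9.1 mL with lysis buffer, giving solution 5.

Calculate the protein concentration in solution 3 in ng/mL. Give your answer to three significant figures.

5.58 ng/mL

Step 1: 180 μL + 3100 μL = 3280 μL total → factor 3280/180 = 18.222
Step 2: 320 μL brought to 25.1 mL → factor 25100/320 = 78.438
Step 3: 130 μL brought to 32.6 mL → factor 32600/130 = 250.77
Dilution factor through solution 3 = 18.222 × 78.438 × 250.77 = 3.5843 × 10^5
[solution 3] = 2.00 mg/mL / 3.5843 × 10^5 = 5.580 × 10^-6 mg/mL = 5.58 ng/mL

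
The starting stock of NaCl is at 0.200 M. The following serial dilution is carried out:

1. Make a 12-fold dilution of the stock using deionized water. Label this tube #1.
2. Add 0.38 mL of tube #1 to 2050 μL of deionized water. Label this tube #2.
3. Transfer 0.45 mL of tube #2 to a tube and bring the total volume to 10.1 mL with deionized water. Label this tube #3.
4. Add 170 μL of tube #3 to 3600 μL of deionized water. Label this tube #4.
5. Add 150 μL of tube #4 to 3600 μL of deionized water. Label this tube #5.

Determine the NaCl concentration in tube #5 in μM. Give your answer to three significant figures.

0.209 μM

Step 1: 12-fold → factor 12
Step 2: 0.38 mL + 2050 μL = 2.43 mL total → factor 2.43/0.38 = 6.3947
Step 3: 0.45 mL brought to 10.1 mL → factor 10.1/0.45 = 22.444
Step 4: 170 μL + 3600 μL = 3770 μL total → factor 3770/170 = 22.176
Step 5: 150 μL + 3600 μL = 3750 μL total → factor 3750/150 = 25
Overall dilution factor = 12 × 6.3947 × 22.444 × 22.176 × 25 = 9.5487 × 10^5
Final = 0.200 M / 9.5487 × 10^5 = 2.095 × 10^-7 M = 0.209 μM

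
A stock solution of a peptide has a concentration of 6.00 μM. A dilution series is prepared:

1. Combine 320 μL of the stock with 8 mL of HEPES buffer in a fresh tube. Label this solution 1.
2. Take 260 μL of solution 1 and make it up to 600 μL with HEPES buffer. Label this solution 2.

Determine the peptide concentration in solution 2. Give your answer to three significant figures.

0.100 μM

Step 1: 320 μL + 8 mL = 8320 μL total → factor 8320/320 = 26
Step 2: 260 μL brought to 600 μL → factor 600/260 = 2.3077
Overall dilution factor = 26 × 2.3077 = 60
Final = 6.00 μM / 60 = 0.100 μM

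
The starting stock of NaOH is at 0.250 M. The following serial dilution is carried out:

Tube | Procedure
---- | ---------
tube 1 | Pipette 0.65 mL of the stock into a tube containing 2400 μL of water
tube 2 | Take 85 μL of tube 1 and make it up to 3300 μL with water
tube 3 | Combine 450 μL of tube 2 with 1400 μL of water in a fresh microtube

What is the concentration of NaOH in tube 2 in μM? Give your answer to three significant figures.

1.37 × 10^3 μM

Step 1: 0.65 mL + 2400 μL = 3.05 mL total → factor 3.05/0.65 = 4.6923
Step 2: 85 μL brought to 3300 μL → factor 3300/85 = 38.824
Dilution factor through tube 2 = 4.6923 × 38.824 = 182.17
[tube 2] = 0.250 M / 182.17 = 0.001372 M = 1.37 × 10^3 μM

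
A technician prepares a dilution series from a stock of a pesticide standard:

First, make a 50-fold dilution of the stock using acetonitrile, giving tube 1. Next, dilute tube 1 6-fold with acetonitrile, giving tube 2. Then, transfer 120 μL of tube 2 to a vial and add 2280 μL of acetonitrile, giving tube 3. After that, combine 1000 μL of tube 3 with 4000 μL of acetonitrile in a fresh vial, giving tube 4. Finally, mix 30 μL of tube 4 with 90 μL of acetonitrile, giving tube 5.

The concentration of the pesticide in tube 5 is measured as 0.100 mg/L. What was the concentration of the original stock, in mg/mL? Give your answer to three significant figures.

Step 1: 50-fold → factor 50
Step 2: 6-fold → factor 6
Step 3: 120 μL + 2280 μL = 2400 μL total → factor 2400/120 = 20
Step 4: 1000 μL + 4000 μL = 5000 μL total → factor 5000/1000 = 5
Step 5: 30 μL + 90 μL = 120 μL total → factor 120/30 = 4
Overall dilution factor = 50 × 6 × 20 × 5 × 4 = 1.2 × 10^5
Stock = 0.100 mg/L × 1.2 × 10^5 = 1.200 × 10^4 mg/L = 12.0 mg/mL

12.0 mg/mL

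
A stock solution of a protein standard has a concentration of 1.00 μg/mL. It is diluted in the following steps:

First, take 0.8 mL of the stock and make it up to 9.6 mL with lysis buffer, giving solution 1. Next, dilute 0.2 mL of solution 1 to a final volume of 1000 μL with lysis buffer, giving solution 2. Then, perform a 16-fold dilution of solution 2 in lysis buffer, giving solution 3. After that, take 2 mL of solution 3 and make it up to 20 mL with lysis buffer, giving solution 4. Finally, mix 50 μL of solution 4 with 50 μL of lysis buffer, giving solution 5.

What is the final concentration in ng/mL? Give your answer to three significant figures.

0.0521 ng/mL

Step 1: 0.8 mL brought to 9.6 mL → factor 9.6/0.8 = 12
Step 2: 0.2 mL brought to 1000 μL → factor 1/0.2 = 5
Step 3: 16-fold → factor 16
Step 4: 2 mL brought to 20 mL → factor 20/2 = 10
Step 5: 50 μL + 50 μL = 100 μL total → factor 100/50 = 2
Overall dilution factor = 12 × 5 × 16 × 10 × 2 = 19200
Final = 1.00 μg/mL / 19200 = 5.208 × 10^-5 μg/mL = 0.0521 ng/mL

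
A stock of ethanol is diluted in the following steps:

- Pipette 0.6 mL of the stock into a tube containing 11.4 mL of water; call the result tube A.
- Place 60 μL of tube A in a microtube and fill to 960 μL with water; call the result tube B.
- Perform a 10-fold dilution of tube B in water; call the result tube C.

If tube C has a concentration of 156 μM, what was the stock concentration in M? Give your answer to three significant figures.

Step 1: 0.6 mL + 11.4 mL = 12 mL total → factor 12/0.6 = 20
Step 2: 60 μL brought to 960 μL → factor 960/60 = 16
Step 3: 10-fold → factor 10
Overall dilution factor = 20 × 16 × 10 = 3200
Stock = 156 μM × 3200 = 4.992 × 10^5 μM = 0.499 M

0.499 M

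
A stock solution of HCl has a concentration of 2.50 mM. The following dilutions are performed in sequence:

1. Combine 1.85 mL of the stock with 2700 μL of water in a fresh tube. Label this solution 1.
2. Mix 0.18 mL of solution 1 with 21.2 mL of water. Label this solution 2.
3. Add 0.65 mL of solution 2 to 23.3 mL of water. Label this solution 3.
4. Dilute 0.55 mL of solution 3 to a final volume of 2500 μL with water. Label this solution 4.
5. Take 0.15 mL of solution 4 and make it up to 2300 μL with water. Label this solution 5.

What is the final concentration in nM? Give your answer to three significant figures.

Step 1: 1.85 mL + 2700 μL = 4.55 mL total → factor 4.55/1.85 = 2.4595
Step 2: 0.18 mL + 21.2 mL = 21.38 mL total → factor 21.38/0.18 = 118.78
Step 3: 0.65 mL + 23.3 mL = 23.95 mL total → factor 23.95/0.65 = 36.846
Step 4: 0.55 mL brought to 2500 μL → factor 2.5/0.55 = 4.5455
Step 5: 0.15 mL brought to 2300 μL → factor 2.3/0.15 = 15.333
Overall dilution factor = 2.4595 × 118.78 × 36.846 × 4.5455 × 15.333 = 7.5021 × 10^5
Final = 2.50 mM / 7.5021 × 10^5 = 3.332 × 10^-6 mM = 3.33 nM

3.33 nM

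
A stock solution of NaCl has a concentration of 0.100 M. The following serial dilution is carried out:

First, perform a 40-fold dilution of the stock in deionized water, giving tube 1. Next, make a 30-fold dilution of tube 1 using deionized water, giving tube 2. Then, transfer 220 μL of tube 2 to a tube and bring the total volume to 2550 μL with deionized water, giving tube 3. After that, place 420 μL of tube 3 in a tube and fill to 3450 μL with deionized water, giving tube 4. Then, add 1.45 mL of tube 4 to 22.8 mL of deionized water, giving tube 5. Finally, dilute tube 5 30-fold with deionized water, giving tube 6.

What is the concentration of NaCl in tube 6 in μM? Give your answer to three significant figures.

0.00174 μM

Step 1: 40-fold → factor 40
Step 2: 30-fold → factor 30
Step 3: 220 μL brought to 2550 μL → factor 2550/220 = 11.591
Step 4: 420 μL brought to 3450 μL → factor 3450/420 = 8.2143
Step 5: 1.45 mL + 22.8 mL = 24.25 mL total → factor 24.25/1.45 = 16.724
Step 6: 30-fold → factor 30
Overall dilution factor = 40 × 30 × 11.591 × 8.2143 × 16.724 × 30 = 5.7324 × 10^7
Final = 0.100 M / 5.7324 × 10^7 = 1.744 × 10^-9 M = 0.00174 μM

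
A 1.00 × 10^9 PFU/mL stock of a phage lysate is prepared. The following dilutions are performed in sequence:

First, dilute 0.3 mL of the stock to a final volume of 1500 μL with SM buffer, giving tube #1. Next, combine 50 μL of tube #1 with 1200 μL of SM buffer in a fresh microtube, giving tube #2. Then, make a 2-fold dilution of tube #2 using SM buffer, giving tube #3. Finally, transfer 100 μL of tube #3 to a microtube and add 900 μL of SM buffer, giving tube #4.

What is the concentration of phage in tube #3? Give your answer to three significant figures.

4.00 × 10^6 PFU/mL

Step 1: 0.3 mL brought to 1500 μL → factor 1.5/0.3 = 5
Step 2: 50 μL + 1200 μL = 1250 μL total → factor 1250/50 = 25
Step 3: 2-fold → factor 2
Dilution factor through tube #3 = 5 × 25 × 2 = 250
[tube #3] = 1.00 × 10^9 PFU/mL / 250 = 4.00 × 10^6 PFU/mL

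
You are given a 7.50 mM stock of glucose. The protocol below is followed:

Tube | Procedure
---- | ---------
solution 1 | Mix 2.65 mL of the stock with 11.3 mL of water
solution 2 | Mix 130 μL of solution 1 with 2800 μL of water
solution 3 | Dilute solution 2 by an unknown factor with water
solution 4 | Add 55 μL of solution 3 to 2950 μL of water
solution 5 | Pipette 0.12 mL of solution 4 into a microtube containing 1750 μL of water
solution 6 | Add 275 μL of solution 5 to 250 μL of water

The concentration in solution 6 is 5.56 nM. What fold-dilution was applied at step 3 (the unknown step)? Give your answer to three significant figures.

Step 1: 2.65 mL + 11.3 mL = 13.95 mL total → factor 13.95/2.65 = 5.2642
Step 2: 130 μL + 2800 μL = 2930 μL total → factor 2930/130 = 22.538
Step 3: unknown factor x
Step 4: 55 μL + 2950 μL = 3005 μL total → factor 3005/55 = 54.636
Step 5: 0.12 mL + 1750 μL = 1.87 mL total → factor 1.87/0.12 = 15.583
Step 6: 275 μL + 250 μL = 525 μL total → factor 525/275 = 1.9091
Product of known-step factors = 1.9285 × 10^5
Overall factor = 7.50 mM / (5.56 nM) = 1.3489 × 10^6
x = 1.3489 × 10^6 / 1.9285 × 10^5 = 6.99

6.99-fold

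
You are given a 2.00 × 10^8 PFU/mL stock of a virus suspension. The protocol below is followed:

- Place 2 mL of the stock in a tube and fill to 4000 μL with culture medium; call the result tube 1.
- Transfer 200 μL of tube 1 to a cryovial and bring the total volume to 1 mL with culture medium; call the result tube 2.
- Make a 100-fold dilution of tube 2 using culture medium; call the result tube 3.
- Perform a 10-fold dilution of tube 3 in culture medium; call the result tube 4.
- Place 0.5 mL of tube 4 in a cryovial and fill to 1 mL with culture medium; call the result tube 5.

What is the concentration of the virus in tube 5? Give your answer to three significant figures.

1.00 × 10^4 PFU/mL

Step 1: 2 mL brought to 4000 μL → factor 4/2 = 2
Step 2: 200 μL brought to 1 mL → factor 1000/200 = 5
Step 3: 100-fold → factor 100
Step 4: 10-fold → factor 10
Step 5: 0.5 mL brought to 1 mL → factor 1/0.5 = 2
Overall dilution factor = 2 × 5 × 100 × 10 × 2 = 20000
Final = 2.00 × 10^8 PFU/mL / 20000 = 1.00 × 10^4 PFU/mL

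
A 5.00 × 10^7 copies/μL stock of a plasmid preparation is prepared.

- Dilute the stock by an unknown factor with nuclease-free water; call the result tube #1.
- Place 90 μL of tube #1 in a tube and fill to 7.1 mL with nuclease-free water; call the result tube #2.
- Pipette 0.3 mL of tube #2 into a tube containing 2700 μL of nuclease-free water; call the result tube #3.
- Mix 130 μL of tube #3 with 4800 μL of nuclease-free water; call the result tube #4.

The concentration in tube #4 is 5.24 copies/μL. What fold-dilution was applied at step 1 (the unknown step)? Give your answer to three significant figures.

Step 1: unknown factor x
Step 2: 90 μL brought to 7.1 mL → factor 7100/90 = 78.889
Step 3: 0.3 mL + 2700 μL = 3 mL total → factor 3/0.3 = 10
Step 4: 130 μL + 4800 μL = 4930 μL total → factor 4930/130 = 37.923
Product of known-step factors = 29917
Overall factor = 5.00 × 10^7 copies/μL / (5.24 copies/μL) = 9.542 × 10^6
x = 9.542 × 10^6 / 29917 = 319

319-fold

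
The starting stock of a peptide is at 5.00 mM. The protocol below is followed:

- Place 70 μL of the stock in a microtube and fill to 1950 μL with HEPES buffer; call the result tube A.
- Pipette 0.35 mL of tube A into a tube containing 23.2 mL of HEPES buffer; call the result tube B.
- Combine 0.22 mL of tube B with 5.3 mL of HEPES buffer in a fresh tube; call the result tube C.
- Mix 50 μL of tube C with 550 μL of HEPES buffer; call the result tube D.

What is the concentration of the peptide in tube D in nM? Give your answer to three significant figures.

Step 1: 70 μL brought to 1950 μL → factor 1950/70 = 27.857
Step 2: 0.35 mL + 23.2 mL = 23.55 mL total → factor 23.55/0.35 = 67.286
Step 3: 0.22 mL + 5.3 mL = 5.52 mL total → factor 5.52/0.22 = 25.091
Step 4: 50 μL + 550 μL = 600 μL total → factor 600/50 = 12
Overall dilution factor = 27.857 × 67.286 × 25.091 × 12 = 5.6436 × 10^5
Final = 5.00 mM / 5.6436 × 10^5 = 8.860 × 10^-6 mM = 8.86 nM

8.86 nM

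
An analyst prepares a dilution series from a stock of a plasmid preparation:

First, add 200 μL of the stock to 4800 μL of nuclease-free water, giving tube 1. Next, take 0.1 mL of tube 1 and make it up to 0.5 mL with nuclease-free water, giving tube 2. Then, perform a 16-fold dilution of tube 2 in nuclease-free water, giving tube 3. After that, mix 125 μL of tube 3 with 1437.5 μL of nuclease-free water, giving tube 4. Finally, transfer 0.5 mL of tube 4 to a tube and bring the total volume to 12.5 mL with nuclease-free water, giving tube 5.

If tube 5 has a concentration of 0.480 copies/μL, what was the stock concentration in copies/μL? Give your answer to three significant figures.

Step 1: 200 μL + 4800 μL = 5000 μL total → factor 5000/200 = 25
Step 2: 0.1 mL brought to 0.5 mL → factor 0.5/0.1 = 5
Step 3: 16-fold → factor 16
Step 4: 125 μL + 1437.5 μL = 1562.5 μL total → factor 1562.5/125 = 12.5
Step 5: 0.5 mL brought to 12.5 mL → factor 12.5/0.5 = 25
Overall dilution factor = 25 × 5 × 16 × 12.5 × 25 = 6.25 × 10^5
Stock = 0.480 copies/μL × 6.25 × 10^5 = 3.00 × 10^5 copies/μL

3.00 × 10^5 copies/μL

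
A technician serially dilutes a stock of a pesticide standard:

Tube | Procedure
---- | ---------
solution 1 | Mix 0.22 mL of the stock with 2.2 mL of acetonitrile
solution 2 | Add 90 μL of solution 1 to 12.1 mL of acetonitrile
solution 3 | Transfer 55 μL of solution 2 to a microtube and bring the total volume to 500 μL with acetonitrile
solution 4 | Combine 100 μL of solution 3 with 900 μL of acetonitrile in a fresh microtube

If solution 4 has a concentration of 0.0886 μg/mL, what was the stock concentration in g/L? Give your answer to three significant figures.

12.0 g/L

Step 1: 0.22 mL + 2.2 mL = 2.42 mL total → factor 2.42/0.22 = 11
Step 2: 90 μL + 12.1 mL = 12190 μL total → factor 12190/90 = 135.44
Step 3: 55 μL brought to 500 μL → factor 500/55 = 9.0909
Step 4: 100 μL + 900 μL = 1000 μL total → factor 1000/100 = 10
Overall dilution factor = 11 × 135.44 × 9.0909 × 10 = 1.3544 × 10^5
Stock = 0.0886 μg/mL × 1.3544 × 10^5 = 1.200 × 10^4 μg/mL = 12.0 g/L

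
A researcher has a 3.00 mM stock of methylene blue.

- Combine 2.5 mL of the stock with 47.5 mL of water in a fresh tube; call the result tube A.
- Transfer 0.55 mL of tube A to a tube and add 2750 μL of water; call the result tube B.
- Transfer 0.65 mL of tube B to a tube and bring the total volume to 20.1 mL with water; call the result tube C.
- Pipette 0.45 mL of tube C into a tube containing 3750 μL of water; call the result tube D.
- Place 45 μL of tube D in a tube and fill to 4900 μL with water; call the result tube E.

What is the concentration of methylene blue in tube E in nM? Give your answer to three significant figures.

Step 1: 2.5 mL + 47.5 mL = 50 mL total → factor 50/2.5 = 20
Step 2: 0.55 mL + 2750 μL = 3.3 mL total → factor 3.3/0.55 = 6
Step 3: 0.65 mL brought to 20.1 mL → factor 20.1/0.65 = 30.923
Step 4: 0.45 mL + 3750 μL = 4.2 mL total → factor 4.2/0.45 = 9.3333
Step 5: 45 μL brought to 4900 μL → factor 4900/45 = 108.89
Overall dilution factor = 20 × 6 × 30.923 × 9.3333 × 108.89 = 3.7712 × 10^6
Final = 3.00 mM / 3.7712 × 10^6 = 7.955 × 10^-7 mM = 0.795 nM

0.795 nM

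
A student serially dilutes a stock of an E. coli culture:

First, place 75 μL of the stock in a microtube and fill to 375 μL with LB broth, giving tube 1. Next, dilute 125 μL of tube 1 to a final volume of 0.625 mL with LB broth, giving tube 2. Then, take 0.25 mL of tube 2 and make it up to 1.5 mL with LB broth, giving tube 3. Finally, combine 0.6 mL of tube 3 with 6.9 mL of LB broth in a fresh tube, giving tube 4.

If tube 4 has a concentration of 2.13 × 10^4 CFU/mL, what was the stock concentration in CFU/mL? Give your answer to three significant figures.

3.99 × 10^7 CFU/mL

Step 1: 75 μL brought to 375 μL → factor 375/75 = 5
Step 2: 125 μL brought to 0.625 mL → factor 625/125 = 5
Step 3: 0.25 mL brought to 1.5 mL → factor 1.5/0.25 = 6
Step 4: 0.6 mL + 6.9 mL = 7.5 mL total → factor 7.5/0.6 = 12.5
Overall dilution factor = 5 × 5 × 6 × 12.5 = 1875
Stock = 2.13 × 10^4 CFU/mL × 1875 = 3.99 × 10^7 CFU/mL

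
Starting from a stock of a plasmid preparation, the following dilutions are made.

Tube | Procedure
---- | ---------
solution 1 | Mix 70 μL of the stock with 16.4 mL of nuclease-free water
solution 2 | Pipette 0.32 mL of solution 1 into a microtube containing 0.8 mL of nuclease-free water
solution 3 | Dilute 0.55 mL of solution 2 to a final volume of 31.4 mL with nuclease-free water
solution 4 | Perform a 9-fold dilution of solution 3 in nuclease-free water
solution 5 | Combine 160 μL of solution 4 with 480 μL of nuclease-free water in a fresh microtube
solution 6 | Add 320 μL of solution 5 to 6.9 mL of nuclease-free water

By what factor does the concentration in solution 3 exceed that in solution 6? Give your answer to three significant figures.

Step 1: 70 μL + 16.4 mL = 16470 μL total → factor 16470/70 = 235.29
Step 2: 0.32 mL + 0.8 mL = 1.12 mL total → factor 1.12/0.32 = 3.5
Step 3: 0.55 mL brought to 31.4 mL → factor 31.4/0.55 = 57.091
Step 4: 9-fold → factor 9
Step 5: 160 μL + 480 μL = 640 μL total → factor 640/160 = 4
Step 6: 320 μL + 6.9 mL = 7220 μL total → factor 7220/320 = 22.562
Dilution factor to solution 3 = 47014; to solution 6 = 3.8187 × 10^7
[solution 3]/[solution 6] = (factor to solution 6)/(factor to solution 3) = 3.8187 × 10^7/47014 = 812

812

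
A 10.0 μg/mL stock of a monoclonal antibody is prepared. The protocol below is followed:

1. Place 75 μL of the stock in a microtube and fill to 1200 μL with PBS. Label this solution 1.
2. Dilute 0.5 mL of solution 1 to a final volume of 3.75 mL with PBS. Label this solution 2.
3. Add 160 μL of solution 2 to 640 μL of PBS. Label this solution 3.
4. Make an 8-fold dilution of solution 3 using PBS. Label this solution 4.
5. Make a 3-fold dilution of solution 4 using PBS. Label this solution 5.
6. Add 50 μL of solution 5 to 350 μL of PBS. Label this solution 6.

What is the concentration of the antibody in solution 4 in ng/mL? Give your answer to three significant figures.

Step 1: 75 μL brought to 1200 μL → factor 1200/75 = 16
Step 2: 0.5 mL brought to 3.75 mL → factor 3.75/0.5 = 7.5
Step 3: 160 μL + 640 μL = 800 μL total → factor 800/160 = 5
Step 4: 8-fold → factor 8
Dilution factor through solution 4 = 16 × 7.5 × 5 × 8 = 4800
[solution 4] = 10.0 μg/mL / 4800 = 0.002083 μg/mL = 2.08 ng/mL

2.08 ng/mL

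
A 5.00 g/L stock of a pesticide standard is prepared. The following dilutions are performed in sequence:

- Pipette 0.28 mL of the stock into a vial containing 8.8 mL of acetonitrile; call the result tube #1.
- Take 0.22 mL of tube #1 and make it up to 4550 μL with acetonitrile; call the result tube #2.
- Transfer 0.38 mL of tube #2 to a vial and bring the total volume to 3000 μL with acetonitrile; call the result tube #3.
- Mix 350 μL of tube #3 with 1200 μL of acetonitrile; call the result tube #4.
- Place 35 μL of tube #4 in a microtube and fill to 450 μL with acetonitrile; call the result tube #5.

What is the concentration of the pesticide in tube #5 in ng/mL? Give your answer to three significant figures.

Step 1: 0.28 mL + 8.8 mL = 9.08 mL total → factor 9.08/0.28 = 32.429
Step 2: 0.22 mL brought to 4550 μL → factor 4.55/0.22 = 20.682
Step 3: 0.38 mL brought to 3000 μL → factor 3/0.38 = 7.8947
Step 4: 350 μL + 1200 μL = 1550 μL total → factor 1550/350 = 4.4286
Step 5: 35 μL brought to 450 μL → factor 450/35 = 12.857
Overall dilution factor = 32.429 × 20.682 × 7.8947 × 4.4286 × 12.857 = 3.0148 × 10^5
Final = 5.00 g/L / 3.0148 × 10^5 = 1.658 × 10^-5 g/L = 16.6 ng/mL

16.6 ng/mL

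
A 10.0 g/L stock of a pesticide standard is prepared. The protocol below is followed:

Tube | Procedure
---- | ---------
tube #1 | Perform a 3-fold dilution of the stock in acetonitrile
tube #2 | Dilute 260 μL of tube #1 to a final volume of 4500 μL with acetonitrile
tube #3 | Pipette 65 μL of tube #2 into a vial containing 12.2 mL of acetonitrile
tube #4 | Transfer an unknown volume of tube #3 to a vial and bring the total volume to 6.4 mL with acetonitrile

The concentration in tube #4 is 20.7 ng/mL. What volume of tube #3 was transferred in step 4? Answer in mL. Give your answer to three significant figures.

0.130 mL

Step 1: 3-fold → factor 3
Step 2: 260 μL brought to 4500 μL → factor 4500/260 = 17.308
Step 3: 65 μL + 12.2 mL = 12265 μL total → factor 12265/65 = 188.69
Step 4: v brought to 6.4 mL → factor = 6.4 mL/v
Product of known-step factors = 9797.5
Overall factor = 10.0 g/L / (20.7 ng/mL) = 4.8309 × 10^5
Step-4 factor = 4.8309 × 10^5 / 9797.5 = 49.308
v = 6.4 mL / 49.308 = 0.130 mL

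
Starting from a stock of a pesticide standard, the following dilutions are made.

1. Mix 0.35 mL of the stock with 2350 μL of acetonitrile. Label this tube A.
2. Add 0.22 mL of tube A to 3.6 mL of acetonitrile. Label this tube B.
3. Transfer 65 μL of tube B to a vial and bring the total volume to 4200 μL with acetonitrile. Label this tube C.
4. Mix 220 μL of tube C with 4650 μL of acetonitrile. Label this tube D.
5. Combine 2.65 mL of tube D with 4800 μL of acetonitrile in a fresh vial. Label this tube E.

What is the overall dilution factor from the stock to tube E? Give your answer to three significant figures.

Step 1: 0.35 mL + 2350 μL = 2.7 mL total → factor 2.7/0.35 = 7.7143
Step 2: 0.22 mL + 3.6 mL = 3.82 mL total → factor 3.82/0.22 = 17.364
Step 3: 65 μL brought to 4200 μL → factor 4200/65 = 64.615
Step 4: 220 μL + 4650 μL = 4870 μL total → factor 4870/220 = 22.136
Step 5: 2.65 mL + 4800 μL = 7.45 mL total → factor 7.45/2.65 = 2.8113
Overall dilution factor = 7.7143 × 17.364 × 64.615 × 22.136 × 2.8113 = 5.3863 × 10^5

5.39 × 10^5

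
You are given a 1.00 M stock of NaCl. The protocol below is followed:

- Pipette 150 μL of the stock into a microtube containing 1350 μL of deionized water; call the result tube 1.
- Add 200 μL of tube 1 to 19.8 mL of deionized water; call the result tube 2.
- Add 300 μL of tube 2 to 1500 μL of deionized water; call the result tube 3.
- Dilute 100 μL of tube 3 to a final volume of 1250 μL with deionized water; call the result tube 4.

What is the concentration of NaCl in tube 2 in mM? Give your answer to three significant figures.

1.00 mM

Step 1: 150 μL + 1350 μL = 1500 μL total → factor 1500/150 = 10
Step 2: 200 μL + 19.8 mL = 20000 μL total → factor 20000/200 = 100
Dilution factor through tube 2 = 10 × 100 = 1000
[tube 2] = 1.00 M / 1000 = 0.001000 M = 1.00 mM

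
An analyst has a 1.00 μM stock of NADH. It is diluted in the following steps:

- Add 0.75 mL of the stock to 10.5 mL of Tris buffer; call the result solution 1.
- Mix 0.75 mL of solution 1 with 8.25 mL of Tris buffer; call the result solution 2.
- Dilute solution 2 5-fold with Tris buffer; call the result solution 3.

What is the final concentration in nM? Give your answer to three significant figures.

1.11 nM

Step 1: 0.75 mL + 10.5 mL = 11.25 mL total → factor 11.25/0.75 = 15
Step 2: 0.75 mL + 8.25 mL = 9 mL total → factor 9/0.75 = 12
Step 3: 5-fold → factor 5
Overall dilution factor = 15 × 12 × 5 = 900
Final = 1.00 μM / 900 = 0.001111 μM = 1.11 nM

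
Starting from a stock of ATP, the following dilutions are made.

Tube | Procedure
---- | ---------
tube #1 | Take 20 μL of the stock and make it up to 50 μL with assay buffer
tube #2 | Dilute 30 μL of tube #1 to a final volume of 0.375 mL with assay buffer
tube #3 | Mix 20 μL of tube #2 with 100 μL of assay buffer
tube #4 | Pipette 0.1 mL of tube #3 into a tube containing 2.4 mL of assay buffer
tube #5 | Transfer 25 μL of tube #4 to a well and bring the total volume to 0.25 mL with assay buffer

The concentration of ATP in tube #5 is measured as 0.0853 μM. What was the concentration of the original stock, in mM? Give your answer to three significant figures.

Step 1: 20 μL brought to 50 μL → factor 50/20 = 2.5
Step 2: 30 μL brought to 0.375 mL → factor 375/30 = 12.5
Step 3: 20 μL + 100 μL = 120 μL total → factor 120/20 = 6
Step 4: 0.1 mL + 2.4 mL = 2.5 mL total → factor 2.5/0.1 = 25
Step 5: 25 μL brought to 0.25 mL → factor 250/25 = 10
Overall dilution factor = 2.5 × 12.5 × 6 × 25 × 10 = 46875
Stock = 0.0853 μM × 46875 = 3998 μM = 4.00 mM

4.00 mM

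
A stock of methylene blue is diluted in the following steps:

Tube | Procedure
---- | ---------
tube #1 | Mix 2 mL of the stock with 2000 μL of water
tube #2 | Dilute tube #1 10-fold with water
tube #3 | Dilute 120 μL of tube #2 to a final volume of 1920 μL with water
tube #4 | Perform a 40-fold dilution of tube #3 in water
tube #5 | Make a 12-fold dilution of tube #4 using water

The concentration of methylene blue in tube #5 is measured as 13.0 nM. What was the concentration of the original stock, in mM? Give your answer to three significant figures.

Step 1: 2 mL + 2000 μL = 4 mL total → factor 4/2 = 2
Step 2: 10-fold → factor 10
Step 3: 120 μL brought to 1920 μL → factor 1920/120 = 16
Step 4: 40-fold → factor 40
Step 5: 12-fold → factor 12
Overall dilution factor = 2 × 10 × 16 × 40 × 12 = 1.536 × 10^5
Stock = 13.0 nM × 1.536 × 10^5 = 1.997 × 10^6 nM = 2.00 mM

2.00 mM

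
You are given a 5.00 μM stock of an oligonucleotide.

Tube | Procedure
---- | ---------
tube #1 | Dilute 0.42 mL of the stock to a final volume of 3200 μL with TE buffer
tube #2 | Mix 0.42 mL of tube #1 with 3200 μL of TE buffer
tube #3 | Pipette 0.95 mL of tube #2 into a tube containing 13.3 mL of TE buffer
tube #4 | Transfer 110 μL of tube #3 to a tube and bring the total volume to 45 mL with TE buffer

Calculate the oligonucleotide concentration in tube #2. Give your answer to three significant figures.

Step 1: 0.42 mL brought to 3200 μL → factor 3.2/0.42 = 7.619
Step 2: 0.42 mL + 3200 μL = 3.62 mL total → factor 3.62/0.42 = 8.619
Dilution factor through tube #2 = 7.619 × 8.619 = 65.669
[tube #2] = 5.00 μM / 65.669 = 0.0761 μM

0.0761 μM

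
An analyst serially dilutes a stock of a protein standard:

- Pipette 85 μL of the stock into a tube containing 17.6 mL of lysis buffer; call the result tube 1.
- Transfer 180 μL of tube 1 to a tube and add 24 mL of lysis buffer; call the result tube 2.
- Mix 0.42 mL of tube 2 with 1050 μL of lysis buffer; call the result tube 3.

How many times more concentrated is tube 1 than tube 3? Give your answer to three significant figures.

470

Step 1: 85 μL + 17.6 mL = 17685 μL total → factor 17685/85 = 208.06
Step 2: 180 μL + 24 mL = 24180 μL total → factor 24180/180 = 134.33
Step 3: 0.42 mL + 1050 μL = 1.47 mL total → factor 1.47/0.42 = 3.5
Dilution factor to tube 1 = 208.06; to tube 3 = 97822
[tube 1]/[tube 3] = (factor to tube 3)/(factor to tube 1) = 97822/208.06 = 470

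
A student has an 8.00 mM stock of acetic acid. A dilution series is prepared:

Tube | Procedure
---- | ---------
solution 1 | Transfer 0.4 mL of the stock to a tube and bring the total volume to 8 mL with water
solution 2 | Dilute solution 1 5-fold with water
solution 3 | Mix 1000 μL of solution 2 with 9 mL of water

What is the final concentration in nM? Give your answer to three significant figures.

8.00 × 10^3 nM

Step 1: 0.4 mL brought to 8 mL → factor 8/0.4 = 20
Step 2: 5-fold → factor 5
Step 3: 1000 μL + 9 mL = 10000 μL total → factor 10000/1000 = 10
Overall dilution factor = 20 × 5 × 10 = 1000
Final = 8.00 mM / 1000 = 0.008000 mM = 8.00 × 10^3 nM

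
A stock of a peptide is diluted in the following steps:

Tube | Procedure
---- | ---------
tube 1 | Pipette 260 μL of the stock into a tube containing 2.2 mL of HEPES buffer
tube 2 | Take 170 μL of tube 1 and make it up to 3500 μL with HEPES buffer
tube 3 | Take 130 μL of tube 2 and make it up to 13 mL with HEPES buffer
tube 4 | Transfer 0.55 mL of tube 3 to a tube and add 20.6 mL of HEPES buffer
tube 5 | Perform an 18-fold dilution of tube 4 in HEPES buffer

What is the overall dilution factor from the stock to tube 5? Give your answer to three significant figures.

Step 1: 260 μL + 2.2 mL = 2460 μL total → factor 2460/260 = 9.4615
Step 2: 170 μL brought to 3500 μL → factor 3500/170 = 20.588
Step 3: 130 μL brought to 13 mL → factor 13000/130 = 100
Step 4: 0.55 mL + 20.6 mL = 21.15 mL total → factor 21.15/0.55 = 38.455
Step 5: 18-fold → factor 18
Overall dilution factor = 9.4615 × 20.588 × 100 × 38.455 × 18 = 1.3483 × 10^7

1.35 × 10^7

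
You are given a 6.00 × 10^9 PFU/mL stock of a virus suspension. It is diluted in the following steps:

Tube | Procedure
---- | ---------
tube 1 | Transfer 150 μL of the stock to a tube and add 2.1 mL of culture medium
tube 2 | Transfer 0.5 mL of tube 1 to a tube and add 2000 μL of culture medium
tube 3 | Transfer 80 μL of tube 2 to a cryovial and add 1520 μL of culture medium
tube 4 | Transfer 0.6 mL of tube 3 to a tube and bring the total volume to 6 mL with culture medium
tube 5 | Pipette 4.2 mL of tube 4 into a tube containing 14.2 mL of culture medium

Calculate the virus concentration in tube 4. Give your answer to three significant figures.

Step 1: 150 μL + 2.1 mL = 2250 μL total → factor 2250/150 = 15
Step 2: 0.5 mL + 2000 μL = 2.5 mL total → factor 2.5/0.5 = 5
Step 3: 80 μL + 1520 μL = 1600 μL total → factor 1600/80 = 20
Step 4: 0.6 mL brought to 6 mL → factor 6/0.6 = 10
Dilution factor through tube 4 = 15 × 5 × 20 × 10 = 15000
[tube 4] = 6.00 × 10^9 PFU/mL / 15000 = 4.00 × 10^5 PFU/mL

4.00 × 10^5 PFU/mL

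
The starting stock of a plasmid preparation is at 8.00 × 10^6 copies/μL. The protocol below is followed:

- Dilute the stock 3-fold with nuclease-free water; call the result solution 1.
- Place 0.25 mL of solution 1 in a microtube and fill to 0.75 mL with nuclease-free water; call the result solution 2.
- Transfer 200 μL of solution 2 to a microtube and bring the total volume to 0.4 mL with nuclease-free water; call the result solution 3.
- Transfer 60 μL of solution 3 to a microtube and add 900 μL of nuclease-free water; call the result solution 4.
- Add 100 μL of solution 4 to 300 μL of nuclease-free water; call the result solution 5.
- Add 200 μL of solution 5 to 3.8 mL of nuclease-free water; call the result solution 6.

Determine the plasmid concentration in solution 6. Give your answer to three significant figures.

347 copies/μL

Step 1: 3-fold → factor 3
Step 2: 0.25 mL brought to 0.75 mL → factor 0.75/0.25 = 3
Step 3: 200 μL brought to 0.4 mL → factor 400/200 = 2
Step 4: 60 μL + 900 μL = 960 μL total → factor 960/60 = 16
Step 5: 100 μL + 300 μL = 400 μL total → factor 400/100 = 4
Step 6: 200 μL + 3.8 mL = 4000 μL total → factor 4000/200 = 20
Overall dilution factor = 3 × 3 × 2 × 16 × 4 × 20 = 23040
Final = 8.00 × 10^6 copies/μL / 23040 = 347 copies/μL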